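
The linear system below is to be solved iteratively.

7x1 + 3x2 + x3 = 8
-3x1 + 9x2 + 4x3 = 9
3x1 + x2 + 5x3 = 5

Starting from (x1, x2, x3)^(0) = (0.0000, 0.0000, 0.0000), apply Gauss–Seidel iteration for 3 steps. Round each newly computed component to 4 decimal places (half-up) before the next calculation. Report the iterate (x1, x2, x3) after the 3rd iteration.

(0.5808, 0.9982, 0.4519)

Iteration 1:
  x1 = (8 - (3)·0.0000 - (1)·0.0000) / (7) = 1.1429
  x2 = (9 - (-3)·1.1429 - (4)·0.0000) / (9) = 1.3810
  x3 = (5 - (3)·1.1429 - (1)·1.3810) / (5) = 0.0381
Iteration 2:
  x1 = (8 - (3)·1.3810 - (1)·0.0381) / (7) = 0.5456
  x2 = (9 - (-3)·0.5456 - (4)·0.0381) / (9) = 1.1649
  x3 = (5 - (3)·0.5456 - (1)·1.1649) / (5) = 0.4397
Iteration 3:
  x1 = (8 - (3)·1.1649 - (1)·0.4397) / (7) = 0.5808
  x2 = (9 - (-3)·0.5808 - (4)·0.4397) / (9) = 0.9982
  x3 = (5 - (3)·0.5808 - (1)·0.9982) / (5) = 0.4519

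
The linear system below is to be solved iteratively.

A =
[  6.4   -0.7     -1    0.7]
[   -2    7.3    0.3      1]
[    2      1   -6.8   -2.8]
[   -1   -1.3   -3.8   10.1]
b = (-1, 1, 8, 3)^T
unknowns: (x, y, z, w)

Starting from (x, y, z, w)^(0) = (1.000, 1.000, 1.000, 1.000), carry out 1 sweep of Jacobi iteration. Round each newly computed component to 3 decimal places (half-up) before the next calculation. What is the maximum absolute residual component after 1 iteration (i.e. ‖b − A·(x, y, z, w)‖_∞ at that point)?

10.156

Iteration 1:
  x = (-1 - (-0.7)·1.000 - (-1)·1.000 - (0.7)·1.000) / (6.4) = 0.000
  y = (1 - (-2)·1.000 - (0.3)·1.000 - (1)·1.000) / (7.3) = 0.233
  z = (8 - (2)·1.000 - (1)·1.000 - (-2.8)·1.000) / (-6.8) = -1.147
  w = (3 - (-1)·1.000 - (-1.3)·1.000 - (-3.8)·1.000) / (10.1) = 0.901
Residual b − A·x = (-2.615, -1.258, 2.490, -10.156); ∞-norm = 10.156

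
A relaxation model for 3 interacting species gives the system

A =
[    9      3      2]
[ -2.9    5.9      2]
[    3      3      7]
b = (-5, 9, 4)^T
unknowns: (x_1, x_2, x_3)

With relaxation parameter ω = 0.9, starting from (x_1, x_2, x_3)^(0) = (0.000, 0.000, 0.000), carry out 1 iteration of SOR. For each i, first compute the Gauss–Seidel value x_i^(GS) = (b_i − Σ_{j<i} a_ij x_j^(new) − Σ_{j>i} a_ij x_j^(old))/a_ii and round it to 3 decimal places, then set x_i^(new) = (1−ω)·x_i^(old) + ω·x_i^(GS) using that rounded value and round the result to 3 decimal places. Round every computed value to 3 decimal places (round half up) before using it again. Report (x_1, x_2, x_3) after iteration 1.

(-0.500, 1.152, 0.263)

Iteration 1:
  x_1: GS value = (-5 - (3)·0.000 - (2)·0.000) / (9) = -0.556;  x_1 ← (1−ω)·0.000 + ω·-0.556 = -0.500
  x_2: GS value = (9 - (-2.9)·-0.500 - (2)·0.000) / (5.9) = 1.280;  x_2 ← (1−ω)·0.000 + ω·1.280 = 1.152
  x_3: GS value = (4 - (3)·-0.500 - (3)·1.152) / (7) = 0.292;  x_3 ← (1−ω)·0.000 + ω·0.292 = 0.263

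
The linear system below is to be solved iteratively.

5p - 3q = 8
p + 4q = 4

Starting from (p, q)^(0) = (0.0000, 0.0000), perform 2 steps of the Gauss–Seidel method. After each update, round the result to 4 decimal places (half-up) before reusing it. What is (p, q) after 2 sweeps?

Iteration 1:
  p = (8 - (-3)·0.0000) / (5) = 1.6000
  q = (4 - (1)·1.6000) / (4) = 0.6000
Iteration 2:
  p = (8 - (-3)·0.6000) / (5) = 1.9600
  q = (4 - (1)·1.9600) / (4) = 0.5100

(1.9600, 0.5100)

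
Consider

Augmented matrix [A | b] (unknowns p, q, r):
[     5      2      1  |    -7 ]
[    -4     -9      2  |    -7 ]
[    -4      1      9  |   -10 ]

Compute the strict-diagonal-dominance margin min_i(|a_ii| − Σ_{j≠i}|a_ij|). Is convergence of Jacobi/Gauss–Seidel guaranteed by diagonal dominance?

row 1: |5| − (2+1) = 2
row 2: |-9| − (4+2) = 3
row 3: |9| − (4+1) = 4
minimum over rows = 2 → strictly diagonally dominant (convergence guaranteed)

2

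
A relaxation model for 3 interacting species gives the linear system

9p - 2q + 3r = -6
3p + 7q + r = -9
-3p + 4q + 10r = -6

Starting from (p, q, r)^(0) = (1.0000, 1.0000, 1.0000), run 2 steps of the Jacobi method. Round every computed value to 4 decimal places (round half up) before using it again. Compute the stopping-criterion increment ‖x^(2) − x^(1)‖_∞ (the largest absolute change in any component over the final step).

1.0047

Iteration 1:
  p = (-6 - (-2)·1.0000 - (3)·1.0000) / (9) = -0.7778
  q = (-9 - (3)·1.0000 - (1)·1.0000) / (7) = -1.8571
  r = (-6 - (-3)·1.0000 - (4)·1.0000) / (10) = -0.7000
Iteration 2:
  p = (-6 - (-2)·-1.8571 - (3)·-0.7000) / (9) = -0.8460
  q = (-9 - (3)·-0.7778 - (1)·-0.7000) / (7) = -0.8524
  r = (-6 - (-3)·-0.7778 - (4)·-1.8571) / (10) = -0.0905
Change: (-0.0682, 1.0047, 0.6095) → max |·| = 1.0047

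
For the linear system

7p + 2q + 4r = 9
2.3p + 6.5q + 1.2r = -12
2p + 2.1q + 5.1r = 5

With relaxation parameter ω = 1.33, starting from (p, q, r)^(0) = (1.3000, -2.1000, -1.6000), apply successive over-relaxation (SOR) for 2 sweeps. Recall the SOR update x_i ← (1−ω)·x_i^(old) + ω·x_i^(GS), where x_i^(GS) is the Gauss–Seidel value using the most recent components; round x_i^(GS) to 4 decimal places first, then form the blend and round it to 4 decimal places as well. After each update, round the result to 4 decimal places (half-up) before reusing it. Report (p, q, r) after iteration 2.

(0.4307, -2.1149, 1.6723)

Iteration 1:
  p: GS value = (9 - (2)·-2.1000 - (4)·-1.6000) / (7) = 2.8000;  p ← (1−ω)·1.3000 + ω·2.8000 = 3.2950
  q: GS value = (-12 - (2.3)·3.2950 - (1.2)·-1.6000) / (6.5) = -2.7167;  q ← (1−ω)·-2.1000 + ω·-2.7167 = -2.9202
  r: GS value = (5 - (2)·3.2950 - (2.1)·-2.9202) / (5.1) = 0.8907;  r ← (1−ω)·-1.6000 + ω·0.8907 = 1.7126
Iteration 2:
  p: GS value = (9 - (2)·-2.9202 - (4)·1.7126) / (7) = 1.1414;  p ← (1−ω)·3.2950 + ω·1.1414 = 0.4307
  q: GS value = (-12 - (2.3)·0.4307 - (1.2)·1.7126) / (6.5) = -2.3147;  q ← (1−ω)·-2.9202 + ω·-2.3147 = -2.1149
  r: GS value = (5 - (2)·0.4307 - (2.1)·-2.1149) / (5.1) = 1.6823;  r ← (1−ω)·1.7126 + ω·1.6823 = 1.6723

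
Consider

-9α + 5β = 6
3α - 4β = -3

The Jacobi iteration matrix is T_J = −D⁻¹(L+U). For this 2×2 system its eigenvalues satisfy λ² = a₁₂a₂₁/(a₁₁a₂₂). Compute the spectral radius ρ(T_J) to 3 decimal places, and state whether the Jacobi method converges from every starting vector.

a₁₂a₂₁/(a₁₁a₂₂) = (5)·(3) / ((-9)·(-4)) = 0.416667
ρ = √|0.416667| = √0.416667 = 0.645
ρ < 1, so Jacobi converges

0.645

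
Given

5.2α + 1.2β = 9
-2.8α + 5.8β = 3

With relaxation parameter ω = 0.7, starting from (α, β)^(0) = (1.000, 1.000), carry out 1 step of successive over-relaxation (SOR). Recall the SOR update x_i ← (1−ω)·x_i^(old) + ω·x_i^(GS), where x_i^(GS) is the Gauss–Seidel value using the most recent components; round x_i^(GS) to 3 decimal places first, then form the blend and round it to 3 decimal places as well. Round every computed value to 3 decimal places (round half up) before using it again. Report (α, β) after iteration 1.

(1.350, 1.118)

Iteration 1:
  α: GS value = (9 - (1.2)·1.000) / (5.2) = 1.500;  α ← (1−ω)·1.000 + ω·1.500 = 1.350
  β: GS value = (3 - (-2.8)·1.350) / (5.8) = 1.169;  β ← (1−ω)·1.000 + ω·1.169 = 1.118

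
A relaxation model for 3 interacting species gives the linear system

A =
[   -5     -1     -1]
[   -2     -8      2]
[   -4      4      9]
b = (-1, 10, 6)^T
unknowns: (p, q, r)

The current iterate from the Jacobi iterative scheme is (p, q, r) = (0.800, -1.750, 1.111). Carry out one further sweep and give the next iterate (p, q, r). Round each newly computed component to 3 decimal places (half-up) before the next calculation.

(0.328, -1.172, 1.800)

One sweep:
  p = (-1 - (-1)·-1.750 - (-1)·1.111) / (-5) = 0.328
  q = (10 - (-2)·0.800 - (2)·1.111) / (-8) = -1.172
  r = (6 - (-4)·0.800 - (4)·-1.750) / (9) = 1.800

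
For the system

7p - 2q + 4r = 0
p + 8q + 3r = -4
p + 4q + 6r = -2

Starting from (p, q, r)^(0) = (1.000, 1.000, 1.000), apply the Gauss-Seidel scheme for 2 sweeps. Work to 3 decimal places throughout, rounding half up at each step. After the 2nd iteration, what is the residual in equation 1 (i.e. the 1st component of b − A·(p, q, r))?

Iteration 1:
  p = (0 - (-2)·1.000 - (4)·1.000) / (7) = -0.286
  q = (-4 - (1)·-0.286 - (3)·1.000) / (8) = -0.839
  r = (-2 - (1)·-0.286 - (4)·-0.839) / (6) = 0.274
Iteration 2:
  p = (0 - (-2)·-0.839 - (4)·0.274) / (7) = -0.396
  q = (-4 - (1)·-0.396 - (3)·0.274) / (8) = -0.553
  r = (-2 - (1)·-0.396 - (4)·-0.553) / (6) = 0.101
Residual b − A·x = (1.262, 0.517, 0.002)

1.262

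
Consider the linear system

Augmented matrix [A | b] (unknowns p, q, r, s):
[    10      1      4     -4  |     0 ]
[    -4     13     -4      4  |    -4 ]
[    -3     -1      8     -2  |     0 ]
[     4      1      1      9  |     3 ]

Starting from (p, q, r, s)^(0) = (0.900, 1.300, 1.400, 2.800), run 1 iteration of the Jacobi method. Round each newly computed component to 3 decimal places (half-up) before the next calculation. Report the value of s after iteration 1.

-0.367

Iteration 1:
  p = (0 - (1)·1.300 - (4)·1.400 - (-4)·2.800) / (10) = 0.430
  q = (-4 - (-4)·0.900 - (-4)·1.400 - (4)·2.800) / (13) = -0.462
  r = (0 - (-3)·0.900 - (-1)·1.300 - (-2)·2.800) / (8) = 1.200
  s = (3 - (4)·0.900 - (1)·1.300 - (1)·1.400) / (9) = -0.367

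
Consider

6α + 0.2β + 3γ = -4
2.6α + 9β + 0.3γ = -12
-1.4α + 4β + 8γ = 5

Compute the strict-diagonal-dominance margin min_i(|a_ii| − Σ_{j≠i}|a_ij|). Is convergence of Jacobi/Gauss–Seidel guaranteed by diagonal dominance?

2.6

row 1: |6| − (0.2+3) = 2.8
row 2: |9| − (2.6+0.3) = 6.1
row 3: |8| − (1.4+4) = 2.6
minimum over rows = 2.6 → strictly diagonally dominant (convergence guaranteed)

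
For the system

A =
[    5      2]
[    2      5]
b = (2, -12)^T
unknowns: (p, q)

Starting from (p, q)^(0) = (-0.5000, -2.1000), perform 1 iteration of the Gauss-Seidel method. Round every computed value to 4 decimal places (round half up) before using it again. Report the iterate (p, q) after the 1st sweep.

(1.2400, -2.8960)

Iteration 1:
  p = (2 - (2)·-2.1000) / (5) = 1.2400
  q = (-12 - (2)·1.2400) / (5) = -2.8960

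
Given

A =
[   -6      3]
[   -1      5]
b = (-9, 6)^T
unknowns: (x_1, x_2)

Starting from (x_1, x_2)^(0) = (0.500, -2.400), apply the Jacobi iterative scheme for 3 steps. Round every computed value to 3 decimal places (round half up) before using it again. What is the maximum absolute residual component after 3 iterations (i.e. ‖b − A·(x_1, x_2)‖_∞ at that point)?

1.110

Iteration 1:
  x_1 = (-9 - (3)·-2.400) / (-6) = 0.300
  x_2 = (6 - (-1)·0.500) / (5) = 1.300
Iteration 2:
  x_1 = (-9 - (3)·1.300) / (-6) = 2.150
  x_2 = (6 - (-1)·0.300) / (5) = 1.260
Iteration 3:
  x_1 = (-9 - (3)·1.260) / (-6) = 2.130
  x_2 = (6 - (-1)·2.150) / (5) = 1.630
Residual b − A·x = (-1.110, -0.020); ∞-norm = 1.110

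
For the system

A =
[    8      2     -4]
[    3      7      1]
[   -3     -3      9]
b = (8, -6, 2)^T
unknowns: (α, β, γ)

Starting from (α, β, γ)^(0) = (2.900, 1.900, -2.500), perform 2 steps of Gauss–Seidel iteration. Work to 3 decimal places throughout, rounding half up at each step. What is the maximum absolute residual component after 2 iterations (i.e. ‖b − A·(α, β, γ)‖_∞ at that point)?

Iteration 1:
  α = (8 - (2)·1.900 - (-4)·-2.500) / (8) = -0.725
  β = (-6 - (3)·-0.725 - (1)·-2.500) / (7) = -0.189
  γ = (2 - (-3)·-0.725 - (-3)·-0.189) / (9) = -0.082
Iteration 2:
  α = (8 - (2)·-0.189 - (-4)·-0.082) / (8) = 1.006
  β = (-6 - (3)·1.006 - (1)·-0.082) / (7) = -1.277
  γ = (2 - (-3)·1.006 - (-3)·-1.277) / (9) = 0.132
Residual b − A·x = (3.034, -0.211, -0.001); ∞-norm = 3.034

3.034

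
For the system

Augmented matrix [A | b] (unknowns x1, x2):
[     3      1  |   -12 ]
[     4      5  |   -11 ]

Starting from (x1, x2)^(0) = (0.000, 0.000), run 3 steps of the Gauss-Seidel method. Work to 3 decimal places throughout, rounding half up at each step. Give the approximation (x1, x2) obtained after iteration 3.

(-4.422, 1.338)

Iteration 1:
  x1 = (-12 - (1)·0.000) / (3) = -4.000
  x2 = (-11 - (4)·-4.000) / (5) = 1.000
Iteration 2:
  x1 = (-12 - (1)·1.000) / (3) = -4.333
  x2 = (-11 - (4)·-4.333) / (5) = 1.266
Iteration 3:
  x1 = (-12 - (1)·1.266) / (3) = -4.422
  x2 = (-11 - (4)·-4.422) / (5) = 1.338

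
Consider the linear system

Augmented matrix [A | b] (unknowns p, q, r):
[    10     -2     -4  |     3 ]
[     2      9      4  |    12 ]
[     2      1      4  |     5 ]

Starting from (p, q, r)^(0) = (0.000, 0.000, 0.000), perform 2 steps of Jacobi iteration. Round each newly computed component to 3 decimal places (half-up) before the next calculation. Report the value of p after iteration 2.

1.067

Iteration 1:
  p = (3 - (-2)·0.000 - (-4)·0.000) / (10) = 0.300
  q = (12 - (2)·0.000 - (4)·0.000) / (9) = 1.333
  r = (5 - (2)·0.000 - (1)·0.000) / (4) = 1.250
Iteration 2:
  p = (3 - (-2)·1.333 - (-4)·1.250) / (10) = 1.067
  q = (12 - (2)·0.300 - (4)·1.250) / (9) = 0.711
  r = (5 - (2)·0.300 - (1)·1.333) / (4) = 0.767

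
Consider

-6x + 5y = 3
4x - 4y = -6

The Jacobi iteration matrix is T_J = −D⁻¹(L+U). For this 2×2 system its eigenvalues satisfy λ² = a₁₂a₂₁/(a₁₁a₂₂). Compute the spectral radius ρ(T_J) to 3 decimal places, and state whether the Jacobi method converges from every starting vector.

0.913

a₁₂a₂₁/(a₁₁a₂₂) = (5)·(4) / ((-6)·(-4)) = 0.833333
ρ = √|0.833333| = √0.833333 = 0.913
ρ < 1, so Jacobi converges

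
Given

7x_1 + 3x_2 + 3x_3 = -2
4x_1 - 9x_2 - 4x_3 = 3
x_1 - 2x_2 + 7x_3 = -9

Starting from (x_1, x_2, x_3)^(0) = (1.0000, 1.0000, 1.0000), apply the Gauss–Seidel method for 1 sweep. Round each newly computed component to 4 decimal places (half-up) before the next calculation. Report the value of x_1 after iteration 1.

Iteration 1:
  x_1 = (-2 - (3)·1.0000 - (3)·1.0000) / (7) = -1.1429
  x_2 = (3 - (4)·-1.1429 - (-4)·1.0000) / (-9) = -1.2857
  x_3 = (-9 - (1)·-1.1429 - (-2)·-1.2857) / (7) = -1.4898

-1.1429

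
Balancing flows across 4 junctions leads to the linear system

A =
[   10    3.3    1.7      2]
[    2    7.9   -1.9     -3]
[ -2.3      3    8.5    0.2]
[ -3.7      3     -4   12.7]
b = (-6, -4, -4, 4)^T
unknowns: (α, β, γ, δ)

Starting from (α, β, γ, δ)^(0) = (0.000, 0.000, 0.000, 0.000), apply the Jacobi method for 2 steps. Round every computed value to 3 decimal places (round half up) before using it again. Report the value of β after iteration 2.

-0.348

Iteration 1:
  α = (-6 - (3.3)·0.000 - (1.7)·0.000 - (2)·0.000) / (10) = -0.600
  β = (-4 - (2)·0.000 - (-1.9)·0.000 - (-3)·0.000) / (7.9) = -0.506
  γ = (-4 - (-2.3)·0.000 - (3)·0.000 - (0.2)·0.000) / (8.5) = -0.471
  δ = (4 - (-3.7)·0.000 - (3)·0.000 - (-4)·0.000) / (12.7) = 0.315
Iteration 2:
  α = (-6 - (3.3)·-0.506 - (1.7)·-0.471 - (2)·0.315) / (10) = -0.416
  β = (-4 - (2)·-0.600 - (-1.9)·-0.471 - (-3)·0.315) / (7.9) = -0.348
  γ = (-4 - (-2.3)·-0.600 - (3)·-0.506 - (0.2)·0.315) / (8.5) = -0.462
  δ = (4 - (-3.7)·-0.600 - (3)·-0.506 - (-4)·-0.471) / (12.7) = 0.111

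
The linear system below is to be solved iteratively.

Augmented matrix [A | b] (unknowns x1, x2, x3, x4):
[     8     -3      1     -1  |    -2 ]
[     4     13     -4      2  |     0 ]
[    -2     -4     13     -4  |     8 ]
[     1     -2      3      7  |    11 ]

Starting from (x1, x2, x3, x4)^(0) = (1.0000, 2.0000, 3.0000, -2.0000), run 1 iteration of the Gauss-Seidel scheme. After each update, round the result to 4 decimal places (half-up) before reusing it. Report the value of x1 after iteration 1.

-0.1250

Iteration 1:
  x1 = (-2 - (-3)·2.0000 - (1)·3.0000 - (-1)·-2.0000) / (8) = -0.1250
  x2 = (0 - (4)·-0.1250 - (-4)·3.0000 - (2)·-2.0000) / (13) = 1.2692
  x3 = (8 - (-2)·-0.1250 - (-4)·1.2692 - (-4)·-2.0000) / (13) = 0.3713
  x4 = (11 - (1)·-0.1250 - (-2)·1.2692 - (3)·0.3713) / (7) = 1.7928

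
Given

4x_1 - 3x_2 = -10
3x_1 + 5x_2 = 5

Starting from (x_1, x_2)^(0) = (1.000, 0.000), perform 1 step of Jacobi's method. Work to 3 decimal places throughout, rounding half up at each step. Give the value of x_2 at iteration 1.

0.400

Iteration 1:
  x_1 = (-10 - (-3)·0.000) / (4) = -2.500
  x_2 = (5 - (3)·1.000) / (5) = 0.400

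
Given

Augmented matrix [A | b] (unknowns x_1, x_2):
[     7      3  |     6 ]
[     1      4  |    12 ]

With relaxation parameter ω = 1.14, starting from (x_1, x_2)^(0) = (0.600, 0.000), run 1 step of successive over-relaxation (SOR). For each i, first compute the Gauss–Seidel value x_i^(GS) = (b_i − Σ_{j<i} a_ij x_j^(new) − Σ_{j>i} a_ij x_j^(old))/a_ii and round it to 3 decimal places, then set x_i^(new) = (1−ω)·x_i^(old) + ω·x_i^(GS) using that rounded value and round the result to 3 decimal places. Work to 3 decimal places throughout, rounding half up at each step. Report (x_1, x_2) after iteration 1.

(0.893, 3.166)

Iteration 1:
  x_1: GS value = (6 - (3)·0.000) / (7) = 0.857;  x_1 ← (1−ω)·0.600 + ω·0.857 = 0.893
  x_2: GS value = (12 - (1)·0.893) / (4) = 2.777;  x_2 ← (1−ω)·0.000 + ω·2.777 = 3.166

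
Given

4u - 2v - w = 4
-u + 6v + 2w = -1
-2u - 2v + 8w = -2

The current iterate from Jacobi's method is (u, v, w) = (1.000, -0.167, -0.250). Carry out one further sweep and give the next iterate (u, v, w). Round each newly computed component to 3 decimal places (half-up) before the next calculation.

(0.854, 0.083, -0.042)

One sweep:
  u = (4 - (-2)·-0.167 - (-1)·-0.250) / (4) = 0.854
  v = (-1 - (-1)·1.000 - (2)·-0.250) / (6) = 0.083
  w = (-2 - (-2)·1.000 - (-2)·-0.167) / (8) = -0.042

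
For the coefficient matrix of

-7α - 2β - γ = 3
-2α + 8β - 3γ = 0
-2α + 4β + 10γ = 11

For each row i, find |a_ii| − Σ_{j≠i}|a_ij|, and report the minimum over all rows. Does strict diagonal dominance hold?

row 1: |-7| − (2+1) = 4
row 2: |8| − (2+3) = 3
row 3: |10| − (2+4) = 4
minimum over rows = 3 → strictly diagonally dominant (convergence guaranteed)

3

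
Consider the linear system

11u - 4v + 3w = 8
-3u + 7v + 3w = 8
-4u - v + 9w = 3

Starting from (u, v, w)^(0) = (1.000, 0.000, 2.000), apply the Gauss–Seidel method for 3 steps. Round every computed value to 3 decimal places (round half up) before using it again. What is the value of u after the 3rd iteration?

Iteration 1:
  u = (8 - (-4)·0.000 - (3)·2.000) / (11) = 0.182
  v = (8 - (-3)·0.182 - (3)·2.000) / (7) = 0.364
  w = (3 - (-4)·0.182 - (-1)·0.364) / (9) = 0.455
Iteration 2:
  u = (8 - (-4)·0.364 - (3)·0.455) / (11) = 0.736
  v = (8 - (-3)·0.736 - (3)·0.455) / (7) = 1.263
  w = (3 - (-4)·0.736 - (-1)·1.263) / (9) = 0.801
Iteration 3:
  u = (8 - (-4)·1.263 - (3)·0.801) / (11) = 0.968
  v = (8 - (-3)·0.968 - (3)·0.801) / (7) = 1.214
  w = (3 - (-4)·0.968 - (-1)·1.214) / (9) = 0.898

0.968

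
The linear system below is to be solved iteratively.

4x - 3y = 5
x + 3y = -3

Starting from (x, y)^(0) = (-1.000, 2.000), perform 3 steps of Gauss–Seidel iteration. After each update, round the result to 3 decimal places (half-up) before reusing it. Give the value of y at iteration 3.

Iteration 1:
  x = (5 - (-3)·2.000) / (4) = 2.750
  y = (-3 - (1)·2.750) / (3) = -1.917
Iteration 2:
  x = (5 - (-3)·-1.917) / (4) = -0.188
  y = (-3 - (1)·-0.188) / (3) = -0.937
Iteration 3:
  x = (5 - (-3)·-0.937) / (4) = 0.547
  y = (-3 - (1)·0.547) / (3) = -1.182

-1.182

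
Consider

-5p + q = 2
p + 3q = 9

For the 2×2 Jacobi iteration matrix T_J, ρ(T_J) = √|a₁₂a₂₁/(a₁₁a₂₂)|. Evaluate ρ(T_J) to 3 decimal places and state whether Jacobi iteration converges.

a₁₂a₂₁/(a₁₁a₂₂) = (1)·(1) / ((-5)·(3)) = -0.066667
ρ = √|-0.066667| = √0.066667 = 0.258
ρ < 1, so Jacobi converges

0.258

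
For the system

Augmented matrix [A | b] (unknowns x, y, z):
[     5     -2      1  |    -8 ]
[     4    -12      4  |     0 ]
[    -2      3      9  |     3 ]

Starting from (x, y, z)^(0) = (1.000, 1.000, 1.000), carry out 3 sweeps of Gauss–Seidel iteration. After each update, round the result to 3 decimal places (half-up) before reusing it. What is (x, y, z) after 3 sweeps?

(-1.841, -0.567, 0.113)

Iteration 1:
  x = (-8 - (-2)·1.000 - (1)·1.000) / (5) = -1.400
  y = (0 - (4)·-1.400 - (4)·1.000) / (-12) = -0.133
  z = (3 - (-2)·-1.400 - (3)·-0.133) / (9) = 0.067
Iteration 2:
  x = (-8 - (-2)·-0.133 - (1)·0.067) / (5) = -1.667
  y = (0 - (4)·-1.667 - (4)·0.067) / (-12) = -0.533
  z = (3 - (-2)·-1.667 - (3)·-0.533) / (9) = 0.141
Iteration 3:
  x = (-8 - (-2)·-0.533 - (1)·0.141) / (5) = -1.841
  y = (0 - (4)·-1.841 - (4)·0.141) / (-12) = -0.567
  z = (3 - (-2)·-1.841 - (3)·-0.567) / (9) = 0.113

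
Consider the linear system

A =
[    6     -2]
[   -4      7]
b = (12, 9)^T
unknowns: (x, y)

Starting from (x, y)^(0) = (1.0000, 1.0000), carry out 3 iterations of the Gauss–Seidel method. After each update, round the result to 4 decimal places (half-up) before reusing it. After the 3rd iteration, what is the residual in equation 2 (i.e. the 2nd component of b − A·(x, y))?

-0.0002

Iteration 1:
  x = (12 - (-2)·1.0000) / (6) = 2.3333
  y = (9 - (-4)·2.3333) / (7) = 2.6190
Iteration 2:
  x = (12 - (-2)·2.6190) / (6) = 2.8730
  y = (9 - (-4)·2.8730) / (7) = 2.9274
Iteration 3:
  x = (12 - (-2)·2.9274) / (6) = 2.9758
  y = (9 - (-4)·2.9758) / (7) = 2.9862
Residual b − A·x = (0.1176, -0.0002)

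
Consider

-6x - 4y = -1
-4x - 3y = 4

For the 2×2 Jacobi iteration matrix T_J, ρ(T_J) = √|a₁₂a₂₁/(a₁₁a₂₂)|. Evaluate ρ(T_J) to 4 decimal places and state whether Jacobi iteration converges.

0.9428

a₁₂a₂₁/(a₁₁a₂₂) = (-4)·(-4) / ((-6)·(-3)) = 0.888889
ρ = √|0.888889| = √0.888889 = 0.9428
ρ < 1, so Jacobi converges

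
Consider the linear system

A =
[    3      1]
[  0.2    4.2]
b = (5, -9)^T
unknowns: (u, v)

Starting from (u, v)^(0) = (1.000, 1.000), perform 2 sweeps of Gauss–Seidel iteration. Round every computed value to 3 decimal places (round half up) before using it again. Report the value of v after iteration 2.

-2.257

Iteration 1:
  u = (5 - (1)·1.000) / (3) = 1.333
  v = (-9 - (0.2)·1.333) / (4.2) = -2.206
Iteration 2:
  u = (5 - (1)·-2.206) / (3) = 2.402
  v = (-9 - (0.2)·2.402) / (4.2) = -2.257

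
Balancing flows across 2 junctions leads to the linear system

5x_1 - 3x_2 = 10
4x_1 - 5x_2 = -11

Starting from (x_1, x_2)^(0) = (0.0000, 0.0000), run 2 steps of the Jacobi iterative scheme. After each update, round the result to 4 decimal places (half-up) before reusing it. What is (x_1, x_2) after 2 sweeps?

(3.3200, 3.8000)

Iteration 1:
  x_1 = (10 - (-3)·0.0000) / (5) = 2.0000
  x_2 = (-11 - (4)·0.0000) / (-5) = 2.2000
Iteration 2:
  x_1 = (10 - (-3)·2.2000) / (5) = 3.3200
  x_2 = (-11 - (4)·2.0000) / (-5) = 3.8000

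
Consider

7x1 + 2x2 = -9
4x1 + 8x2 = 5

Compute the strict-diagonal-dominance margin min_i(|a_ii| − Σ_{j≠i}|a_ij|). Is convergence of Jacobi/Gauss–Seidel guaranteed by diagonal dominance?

4

row 1: |7| − (2) = 5
row 2: |8| − (4) = 4
minimum over rows = 4 → strictly diagonally dominant (convergence guaranteed)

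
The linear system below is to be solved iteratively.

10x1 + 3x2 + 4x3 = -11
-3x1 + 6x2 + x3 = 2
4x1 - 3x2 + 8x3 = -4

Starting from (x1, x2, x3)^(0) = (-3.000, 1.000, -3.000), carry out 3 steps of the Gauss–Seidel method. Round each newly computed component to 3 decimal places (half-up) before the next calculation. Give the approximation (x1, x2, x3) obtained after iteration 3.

Iteration 1:
  x1 = (-11 - (3)·1.000 - (4)·-3.000) / (10) = -0.200
  x2 = (2 - (-3)·-0.200 - (1)·-3.000) / (6) = 0.733
  x3 = (-4 - (4)·-0.200 - (-3)·0.733) / (8) = -0.125
Iteration 2:
  x1 = (-11 - (3)·0.733 - (4)·-0.125) / (10) = -1.270
  x2 = (2 - (-3)·-1.270 - (1)·-0.125) / (6) = -0.281
  x3 = (-4 - (4)·-1.270 - (-3)·-0.281) / (8) = 0.030
Iteration 3:
  x1 = (-11 - (3)·-0.281 - (4)·0.030) / (10) = -1.028
  x2 = (2 - (-3)·-1.028 - (1)·0.030) / (6) = -0.186
  x3 = (-4 - (4)·-1.028 - (-3)·-0.186) / (8) = -0.056

(-1.028, -0.186, -0.056)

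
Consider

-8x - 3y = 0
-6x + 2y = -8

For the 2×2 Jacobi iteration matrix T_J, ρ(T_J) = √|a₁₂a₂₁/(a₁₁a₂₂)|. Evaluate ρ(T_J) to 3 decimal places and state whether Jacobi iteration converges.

a₁₂a₂₁/(a₁₁a₂₂) = (-3)·(-6) / ((-8)·(2)) = -1.125000
ρ = √|-1.125000| = √1.125000 = 1.061
ρ > 1, so Jacobi diverges

1.061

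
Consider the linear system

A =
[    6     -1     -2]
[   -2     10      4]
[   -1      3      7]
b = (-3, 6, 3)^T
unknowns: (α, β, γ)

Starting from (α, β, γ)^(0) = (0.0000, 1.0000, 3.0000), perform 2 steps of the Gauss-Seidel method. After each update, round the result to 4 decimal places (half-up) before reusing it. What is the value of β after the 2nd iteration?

0.2432

Iteration 1:
  α = (-3 - (-1)·1.0000 - (-2)·3.0000) / (6) = 0.6667
  β = (6 - (-2)·0.6667 - (4)·3.0000) / (10) = -0.4667
  γ = (3 - (-1)·0.6667 - (3)·-0.4667) / (7) = 0.7238
Iteration 2:
  α = (-3 - (-1)·-0.4667 - (-2)·0.7238) / (6) = -0.3365
  β = (6 - (-2)·-0.3365 - (4)·0.7238) / (10) = 0.2432
  γ = (3 - (-1)·-0.3365 - (3)·0.2432) / (7) = 0.2763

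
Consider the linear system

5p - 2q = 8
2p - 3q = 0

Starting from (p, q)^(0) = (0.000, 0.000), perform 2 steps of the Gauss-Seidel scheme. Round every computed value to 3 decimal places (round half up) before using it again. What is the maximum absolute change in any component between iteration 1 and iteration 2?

Iteration 1:
  p = (8 - (-2)·0.000) / (5) = 1.600
  q = (0 - (2)·1.600) / (-3) = 1.067
Iteration 2:
  p = (8 - (-2)·1.067) / (5) = 2.027
  q = (0 - (2)·2.027) / (-3) = 1.351
Change: (0.427, 0.284) → max |·| = 0.427

0.427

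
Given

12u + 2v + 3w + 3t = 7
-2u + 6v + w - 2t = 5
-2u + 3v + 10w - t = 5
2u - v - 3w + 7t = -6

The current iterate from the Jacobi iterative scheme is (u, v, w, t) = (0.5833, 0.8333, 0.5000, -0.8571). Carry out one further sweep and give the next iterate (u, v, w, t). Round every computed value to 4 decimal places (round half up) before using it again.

(0.5337, 0.6587, 0.2810, -0.6905)

One sweep:
  u = (7 - (2)·0.8333 - (3)·0.5000 - (3)·-0.8571) / (12) = 0.5337
  v = (5 - (-2)·0.5833 - (1)·0.5000 - (-2)·-0.8571) / (6) = 0.6587
  w = (5 - (-2)·0.5833 - (3)·0.8333 - (-1)·-0.8571) / (10) = 0.2810
  t = (-6 - (2)·0.5833 - (-1)·0.8333 - (-3)·0.5000) / (7) = -0.6905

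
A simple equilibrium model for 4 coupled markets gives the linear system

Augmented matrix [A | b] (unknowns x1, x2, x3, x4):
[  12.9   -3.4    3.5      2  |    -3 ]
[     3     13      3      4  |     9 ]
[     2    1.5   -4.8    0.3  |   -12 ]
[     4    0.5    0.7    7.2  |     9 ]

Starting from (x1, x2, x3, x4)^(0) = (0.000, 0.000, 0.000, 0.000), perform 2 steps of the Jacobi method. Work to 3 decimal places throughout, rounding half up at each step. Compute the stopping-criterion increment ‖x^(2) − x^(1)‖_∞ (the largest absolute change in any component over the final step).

0.907

Iteration 1:
  x1 = (-3 - (-3.4)·0.000 - (3.5)·0.000 - (2)·0.000) / (12.9) = -0.233
  x2 = (9 - (3)·0.000 - (3)·0.000 - (4)·0.000) / (13) = 0.692
  x3 = (-12 - (2)·0.000 - (1.5)·0.000 - (0.3)·0.000) / (-4.8) = 2.500
  x4 = (9 - (4)·0.000 - (0.5)·0.000 - (0.7)·0.000) / (7.2) = 1.250
Iteration 2:
  x1 = (-3 - (-3.4)·0.692 - (3.5)·2.500 - (2)·1.250) / (12.9) = -0.922
  x2 = (9 - (3)·-0.233 - (3)·2.500 - (4)·1.250) / (13) = -0.215
  x3 = (-12 - (2)·-0.233 - (1.5)·0.692 - (0.3)·1.250) / (-4.8) = 2.697
  x4 = (9 - (4)·-0.233 - (0.5)·0.692 - (0.7)·2.500) / (7.2) = 1.088
Change: (-0.689, -0.907, 0.197, -0.162) → max |·| = 0.907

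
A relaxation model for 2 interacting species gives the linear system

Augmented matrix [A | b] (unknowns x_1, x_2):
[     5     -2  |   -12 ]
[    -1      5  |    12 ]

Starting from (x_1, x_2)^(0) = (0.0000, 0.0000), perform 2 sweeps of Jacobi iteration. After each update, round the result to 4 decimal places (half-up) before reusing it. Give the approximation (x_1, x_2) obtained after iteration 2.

(-1.4400, 1.9200)

Iteration 1:
  x_1 = (-12 - (-2)·0.0000) / (5) = -2.4000
  x_2 = (12 - (-1)·0.0000) / (5) = 2.4000
Iteration 2:
  x_1 = (-12 - (-2)·2.4000) / (5) = -1.4400
  x_2 = (12 - (-1)·-2.4000) / (5) = 1.9200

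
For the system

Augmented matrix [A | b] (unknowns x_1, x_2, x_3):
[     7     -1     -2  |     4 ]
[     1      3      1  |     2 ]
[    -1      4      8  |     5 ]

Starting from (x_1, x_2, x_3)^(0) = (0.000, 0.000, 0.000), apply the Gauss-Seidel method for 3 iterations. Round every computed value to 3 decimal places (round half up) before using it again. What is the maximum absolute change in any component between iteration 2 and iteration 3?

0.047

Iteration 1:
  x_1 = (4 - (-1)·0.000 - (-2)·0.000) / (7) = 0.571
  x_2 = (2 - (1)·0.571 - (1)·0.000) / (3) = 0.476
  x_3 = (5 - (-1)·0.571 - (4)·0.476) / (8) = 0.458
Iteration 2:
  x_1 = (4 - (-1)·0.476 - (-2)·0.458) / (7) = 0.770
  x_2 = (2 - (1)·0.770 - (1)·0.458) / (3) = 0.257
  x_3 = (5 - (-1)·0.770 - (4)·0.257) / (8) = 0.593
Iteration 3:
  x_1 = (4 - (-1)·0.257 - (-2)·0.593) / (7) = 0.778
  x_2 = (2 - (1)·0.778 - (1)·0.593) / (3) = 0.210
  x_3 = (5 - (-1)·0.778 - (4)·0.210) / (8) = 0.617
Change: (0.008, -0.047, 0.024) → max |·| = 0.047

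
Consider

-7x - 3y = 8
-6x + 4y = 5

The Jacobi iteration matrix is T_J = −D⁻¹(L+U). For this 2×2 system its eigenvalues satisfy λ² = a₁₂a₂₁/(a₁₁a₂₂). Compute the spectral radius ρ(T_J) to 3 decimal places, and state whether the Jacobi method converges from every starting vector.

a₁₂a₂₁/(a₁₁a₂₂) = (-3)·(-6) / ((-7)·(4)) = -0.642857
ρ = √|-0.642857| = √0.642857 = 0.802
ρ < 1, so Jacobi converges

0.802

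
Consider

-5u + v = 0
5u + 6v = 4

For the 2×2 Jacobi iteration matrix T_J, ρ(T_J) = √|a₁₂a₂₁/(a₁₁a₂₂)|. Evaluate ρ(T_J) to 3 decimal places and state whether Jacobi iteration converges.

a₁₂a₂₁/(a₁₁a₂₂) = (1)·(5) / ((-5)·(6)) = -0.166667
ρ = √|-0.166667| = √0.166667 = 0.408
ρ < 1, so Jacobi converges

0.408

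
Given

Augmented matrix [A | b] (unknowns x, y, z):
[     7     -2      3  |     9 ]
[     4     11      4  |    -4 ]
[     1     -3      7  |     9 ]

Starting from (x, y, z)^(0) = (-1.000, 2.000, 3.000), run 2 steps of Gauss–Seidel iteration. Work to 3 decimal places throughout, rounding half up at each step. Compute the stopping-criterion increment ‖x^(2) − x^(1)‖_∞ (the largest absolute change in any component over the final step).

Iteration 1:
  x = (9 - (-2)·2.000 - (3)·3.000) / (7) = 0.571
  y = (-4 - (4)·0.571 - (4)·3.000) / (11) = -1.662
  z = (9 - (1)·0.571 - (-3)·-1.662) / (7) = 0.492
Iteration 2:
  x = (9 - (-2)·-1.662 - (3)·0.492) / (7) = 0.600
  y = (-4 - (4)·0.600 - (4)·0.492) / (11) = -0.761
  z = (9 - (1)·0.600 - (-3)·-0.761) / (7) = 0.874
Change: (0.029, 0.901, 0.382) → max |·| = 0.901

0.901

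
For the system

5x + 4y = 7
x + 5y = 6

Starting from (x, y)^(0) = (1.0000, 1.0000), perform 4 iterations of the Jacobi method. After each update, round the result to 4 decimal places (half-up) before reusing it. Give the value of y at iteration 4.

Iteration 1:
  x = (7 - (4)·1.0000) / (5) = 0.6000
  y = (6 - (1)·1.0000) / (5) = 1.0000
Iteration 2:
  x = (7 - (4)·1.0000) / (5) = 0.6000
  y = (6 - (1)·0.6000) / (5) = 1.0800
Iteration 3:
  x = (7 - (4)·1.0800) / (5) = 0.5360
  y = (6 - (1)·0.6000) / (5) = 1.0800
Iteration 4:
  x = (7 - (4)·1.0800) / (5) = 0.5360
  y = (6 - (1)·0.5360) / (5) = 1.0928

1.0928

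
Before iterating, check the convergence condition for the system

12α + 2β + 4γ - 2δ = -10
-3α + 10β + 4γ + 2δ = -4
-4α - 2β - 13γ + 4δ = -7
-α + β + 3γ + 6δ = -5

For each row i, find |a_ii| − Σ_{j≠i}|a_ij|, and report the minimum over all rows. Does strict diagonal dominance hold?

row 1: |12| − (2+4+2) = 4
row 2: |10| − (3+4+2) = 1
row 3: |-13| − (4+2+4) = 3
row 4: |6| − (1+1+3) = 1
minimum over rows = 1 → strictly diagonally dominant (convergence guaranteed)

1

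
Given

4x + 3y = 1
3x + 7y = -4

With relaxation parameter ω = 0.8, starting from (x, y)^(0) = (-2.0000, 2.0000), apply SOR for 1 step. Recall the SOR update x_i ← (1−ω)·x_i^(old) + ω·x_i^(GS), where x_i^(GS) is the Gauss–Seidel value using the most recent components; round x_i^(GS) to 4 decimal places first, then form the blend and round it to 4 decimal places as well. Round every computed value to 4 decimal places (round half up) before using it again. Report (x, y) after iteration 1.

Iteration 1:
  x: GS value = (1 - (3)·2.0000) / (4) = -1.2500;  x ← (1−ω)·-2.0000 + ω·-1.2500 = -1.4000
  y: GS value = (-4 - (3)·-1.4000) / (7) = 0.0286;  y ← (1−ω)·2.0000 + ω·0.0286 = 0.4229

(-1.4000, 0.4229)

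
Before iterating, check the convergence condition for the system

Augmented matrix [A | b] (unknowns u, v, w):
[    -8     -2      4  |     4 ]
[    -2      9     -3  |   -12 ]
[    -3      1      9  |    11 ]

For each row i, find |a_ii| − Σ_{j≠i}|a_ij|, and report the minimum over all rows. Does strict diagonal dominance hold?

2

row 1: |-8| − (2+4) = 2
row 2: |9| − (2+3) = 4
row 3: |9| − (3+1) = 5
minimum over rows = 2 → strictly diagonally dominant (convergence guaranteed)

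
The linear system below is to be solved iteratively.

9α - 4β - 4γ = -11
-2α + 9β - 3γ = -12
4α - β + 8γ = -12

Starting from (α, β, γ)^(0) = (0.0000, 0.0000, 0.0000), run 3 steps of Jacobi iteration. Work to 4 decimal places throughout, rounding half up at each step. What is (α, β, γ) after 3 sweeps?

Iteration 1:
  α = (-11 - (-4)·0.0000 - (-4)·0.0000) / (9) = -1.2222
  β = (-12 - (-2)·0.0000 - (-3)·0.0000) / (9) = -1.3333
  γ = (-12 - (4)·0.0000 - (-1)·0.0000) / (8) = -1.5000
Iteration 2:
  α = (-11 - (-4)·-1.3333 - (-4)·-1.5000) / (9) = -2.4815
  β = (-12 - (-2)·-1.2222 - (-3)·-1.5000) / (9) = -2.1049
  γ = (-12 - (4)·-1.2222 - (-1)·-1.3333) / (8) = -1.0556
Iteration 3:
  α = (-11 - (-4)·-2.1049 - (-4)·-1.0556) / (9) = -2.6269
  β = (-12 - (-2)·-2.4815 - (-3)·-1.0556) / (9) = -2.2366
  γ = (-12 - (4)·-2.4815 - (-1)·-2.1049) / (8) = -0.5224

(-2.6269, -2.2366, -0.5224)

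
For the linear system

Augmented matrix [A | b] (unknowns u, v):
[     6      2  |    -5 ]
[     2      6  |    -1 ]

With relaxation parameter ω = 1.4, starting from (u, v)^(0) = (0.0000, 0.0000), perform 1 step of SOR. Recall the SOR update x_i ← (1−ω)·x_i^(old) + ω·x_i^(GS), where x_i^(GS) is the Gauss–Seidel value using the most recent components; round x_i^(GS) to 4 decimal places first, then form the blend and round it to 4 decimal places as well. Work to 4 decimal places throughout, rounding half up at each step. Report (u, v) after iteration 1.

Iteration 1:
  u: GS value = (-5 - (2)·0.0000) / (6) = -0.8333;  u ← (1−ω)·0.0000 + ω·-0.8333 = -1.1666
  v: GS value = (-1 - (2)·-1.1666) / (6) = 0.2222;  v ← (1−ω)·0.0000 + ω·0.2222 = 0.3111

(-1.1666, 0.3111)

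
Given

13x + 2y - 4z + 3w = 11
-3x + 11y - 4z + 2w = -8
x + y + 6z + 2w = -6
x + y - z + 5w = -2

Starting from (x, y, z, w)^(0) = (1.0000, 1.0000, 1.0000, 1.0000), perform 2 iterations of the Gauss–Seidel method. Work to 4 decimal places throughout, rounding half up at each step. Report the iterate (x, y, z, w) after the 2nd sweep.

(0.6425, -0.9236, -0.6972, -0.4832)

Iteration 1:
  x = (11 - (2)·1.0000 - (-4)·1.0000 - (3)·1.0000) / (13) = 0.7692
  y = (-8 - (-3)·0.7692 - (-4)·1.0000 - (2)·1.0000) / (11) = -0.3357
  z = (-6 - (1)·0.7692 - (1)·-0.3357 - (2)·1.0000) / (6) = -1.4056
  w = (-2 - (1)·0.7692 - (1)·-0.3357 - (-1)·-1.4056) / (5) = -0.7678
Iteration 2:
  x = (11 - (2)·-0.3357 - (-4)·-1.4056 - (3)·-0.7678) / (13) = 0.6425
  y = (-8 - (-3)·0.6425 - (-4)·-1.4056 - (2)·-0.7678) / (11) = -0.9236
  z = (-6 - (1)·0.6425 - (1)·-0.9236 - (2)·-0.7678) / (6) = -0.6972
  w = (-2 - (1)·0.6425 - (1)·-0.9236 - (-1)·-0.6972) / (5) = -0.4832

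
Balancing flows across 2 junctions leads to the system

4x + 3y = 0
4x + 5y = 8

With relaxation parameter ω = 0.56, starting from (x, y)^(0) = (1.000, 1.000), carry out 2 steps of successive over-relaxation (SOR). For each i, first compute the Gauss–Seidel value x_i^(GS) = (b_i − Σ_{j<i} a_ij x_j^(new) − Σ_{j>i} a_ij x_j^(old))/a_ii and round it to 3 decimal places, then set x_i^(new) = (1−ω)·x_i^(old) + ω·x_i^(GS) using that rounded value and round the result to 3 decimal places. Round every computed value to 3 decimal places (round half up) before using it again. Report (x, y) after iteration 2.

(-0.548, 1.725)

Iteration 1:
  x: GS value = (0 - (3)·1.000) / (4) = -0.750;  x ← (1−ω)·1.000 + ω·-0.750 = 0.020
  y: GS value = (8 - (4)·0.020) / (5) = 1.584;  y ← (1−ω)·1.000 + ω·1.584 = 1.327
Iteration 2:
  x: GS value = (0 - (3)·1.327) / (4) = -0.995;  x ← (1−ω)·0.020 + ω·-0.995 = -0.548
  y: GS value = (8 - (4)·-0.548) / (5) = 2.038;  y ← (1−ω)·1.327 + ω·2.038 = 1.725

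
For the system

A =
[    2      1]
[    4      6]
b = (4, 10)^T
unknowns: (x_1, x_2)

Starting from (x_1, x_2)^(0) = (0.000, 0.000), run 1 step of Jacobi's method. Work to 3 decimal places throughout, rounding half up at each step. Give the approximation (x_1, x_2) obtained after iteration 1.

(2.000, 1.667)

Iteration 1:
  x_1 = (4 - (1)·0.000) / (2) = 2.000
  x_2 = (10 - (4)·0.000) / (6) = 1.667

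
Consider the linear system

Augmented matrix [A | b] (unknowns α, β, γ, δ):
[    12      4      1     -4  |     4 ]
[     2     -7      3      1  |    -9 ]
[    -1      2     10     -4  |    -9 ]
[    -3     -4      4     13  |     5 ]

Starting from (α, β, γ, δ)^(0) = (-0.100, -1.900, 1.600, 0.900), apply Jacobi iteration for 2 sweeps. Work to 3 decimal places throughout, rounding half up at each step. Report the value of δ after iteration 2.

1.336

Iteration 1:
  α = (4 - (4)·-1.900 - (1)·1.600 - (-4)·0.900) / (12) = 1.133
  β = (-9 - (2)·-0.100 - (3)·1.600 - (1)·0.900) / (-7) = 2.071
  γ = (-9 - (-1)·-0.100 - (2)·-1.900 - (-4)·0.900) / (10) = -0.170
  δ = (5 - (-3)·-0.100 - (-4)·-1.900 - (4)·1.600) / (13) = -0.715
Iteration 2:
  α = (4 - (4)·2.071 - (1)·-0.170 - (-4)·-0.715) / (12) = -0.581
  β = (-9 - (2)·1.133 - (3)·-0.170 - (1)·-0.715) / (-7) = 1.434
  γ = (-9 - (-1)·1.133 - (2)·2.071 - (-4)·-0.715) / (10) = -1.487
  δ = (5 - (-3)·1.133 - (-4)·2.071 - (4)·-0.170) / (13) = 1.336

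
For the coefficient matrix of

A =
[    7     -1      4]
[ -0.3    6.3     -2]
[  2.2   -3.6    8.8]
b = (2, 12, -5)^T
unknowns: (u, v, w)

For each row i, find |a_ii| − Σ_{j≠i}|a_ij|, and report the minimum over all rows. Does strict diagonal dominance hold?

2

row 1: |7| − (1+4) = 2
row 2: |6.3| − (0.3+2) = 4
row 3: |8.8| − (2.2+3.6) = 3
minimum over rows = 2 → strictly diagonally dominant (convergence guaranteed)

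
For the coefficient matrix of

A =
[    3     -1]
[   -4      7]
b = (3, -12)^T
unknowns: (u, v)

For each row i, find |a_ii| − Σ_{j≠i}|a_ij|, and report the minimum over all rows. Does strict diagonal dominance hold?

row 1: |3| − (1) = 2
row 2: |7| − (4) = 3
minimum over rows = 2 → strictly diagonally dominant (convergence guaranteed)

2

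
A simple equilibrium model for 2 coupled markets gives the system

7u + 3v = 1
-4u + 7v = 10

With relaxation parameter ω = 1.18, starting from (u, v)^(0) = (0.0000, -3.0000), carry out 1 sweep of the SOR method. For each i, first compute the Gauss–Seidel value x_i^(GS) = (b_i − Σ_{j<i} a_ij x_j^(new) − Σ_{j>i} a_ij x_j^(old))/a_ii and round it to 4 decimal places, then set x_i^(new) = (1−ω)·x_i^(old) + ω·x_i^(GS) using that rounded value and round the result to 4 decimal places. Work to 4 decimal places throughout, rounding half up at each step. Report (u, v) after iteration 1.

Iteration 1:
  u: GS value = (1 - (3)·-3.0000) / (7) = 1.4286;  u ← (1−ω)·0.0000 + ω·1.4286 = 1.6857
  v: GS value = (10 - (-4)·1.6857) / (7) = 2.3918;  v ← (1−ω)·-3.0000 + ω·2.3918 = 3.3623

(1.6857, 3.3623)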